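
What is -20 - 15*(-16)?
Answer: 220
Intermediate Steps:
-20 - 15*(-16) = -20 + 240 = 220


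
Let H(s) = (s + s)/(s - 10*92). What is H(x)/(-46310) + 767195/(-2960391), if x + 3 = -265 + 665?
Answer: -9289606042448/35850527435415 ≈ -0.25912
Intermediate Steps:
x = 397 (x = -3 + (-265 + 665) = -3 + 400 = 397)
H(s) = 2*s/(-920 + s) (H(s) = (2*s)/(s - 920) = (2*s)/(-920 + s) = 2*s/(-920 + s))
H(x)/(-46310) + 767195/(-2960391) = (2*397/(-920 + 397))/(-46310) + 767195/(-2960391) = (2*397/(-523))*(-1/46310) + 767195*(-1/2960391) = (2*397*(-1/523))*(-1/46310) - 767195/2960391 = -794/523*(-1/46310) - 767195/2960391 = 397/12110065 - 767195/2960391 = -9289606042448/35850527435415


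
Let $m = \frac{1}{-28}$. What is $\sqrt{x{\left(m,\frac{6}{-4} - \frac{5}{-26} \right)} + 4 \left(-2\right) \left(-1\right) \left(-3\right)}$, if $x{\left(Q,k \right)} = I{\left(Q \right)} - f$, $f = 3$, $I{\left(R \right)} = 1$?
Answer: $i \sqrt{26} \approx 5.099 i$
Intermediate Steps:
$m = - \frac{1}{28} \approx -0.035714$
$x{\left(Q,k \right)} = -2$ ($x{\left(Q,k \right)} = 1 - 3 = -2$)
$\sqrt{x{\left(m,\frac{6}{-4} - \frac{5}{-26} \right)} + 4 \left(-2\right) \left(-1\right) \left(-3\right)} = \sqrt{-2 + 4 \left(-2\right) \left(-1\right) \left(-3\right)} = \sqrt{-2 + \left(-8\right) \left(-1\right) \left(-3\right)} = \sqrt{-2 + 8 \left(-3\right)} = \sqrt{-2 - 24} = \sqrt{-26} = i \sqrt{26}$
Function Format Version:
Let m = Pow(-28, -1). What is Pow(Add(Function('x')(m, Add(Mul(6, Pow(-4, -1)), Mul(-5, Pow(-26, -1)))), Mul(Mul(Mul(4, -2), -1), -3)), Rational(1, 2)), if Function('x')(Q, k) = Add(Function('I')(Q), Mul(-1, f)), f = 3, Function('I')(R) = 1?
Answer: Mul(I, Pow(26, Rational(1, 2))) ≈ Mul(5.0990, I)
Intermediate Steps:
m = Rational(-1, 28) ≈ -0.035714
Function('x')(Q, k) = -2 (Function('x')(Q, k) = Add(1, Mul(-1, 3)) = Add(1, -3) = -2)
Pow(Add(Function('x')(m, Add(Mul(6, Pow(-4, -1)), Mul(-5, Pow(-26, -1)))), Mul(Mul(Mul(4, -2), -1), -3)), Rational(1, 2)) = Pow(Add(-2, Mul(Mul(Mul(4, -2), -1), -3)), Rational(1, 2)) = Pow(Add(-2, Mul(Mul(-8, -1), -3)), Rational(1, 2)) = Pow(Add(-2, Mul(8, -3)), Rational(1, 2)) = Pow(Add(-2, -24), Rational(1, 2)) = Pow(-26, Rational(1, 2)) = Mul(I, Pow(26, Rational(1, 2)))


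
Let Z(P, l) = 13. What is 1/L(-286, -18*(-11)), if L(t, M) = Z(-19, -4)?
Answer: 1/13 ≈ 0.076923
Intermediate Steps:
L(t, M) = 13
1/L(-286, -18*(-11)) = 1/13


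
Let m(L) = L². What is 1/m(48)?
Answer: 1/2304 ≈ 0.00043403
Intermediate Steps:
1/m(48) = 1/(48²) = 1/2304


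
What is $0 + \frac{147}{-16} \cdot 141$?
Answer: $- \frac{20727}{16} \approx -1295.4$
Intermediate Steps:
$0 + \frac{147}{-16} \cdot 141 = 0 + 147 \left(- \frac{1}{16}\right) 141 = 0 - \frac{20727}{16} = - \frac{20727}{16}$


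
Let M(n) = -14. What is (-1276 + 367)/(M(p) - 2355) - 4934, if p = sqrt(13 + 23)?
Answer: -11687737/2369 ≈ -4933.6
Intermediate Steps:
p = 6 (p = sqrt(36) = 6)
(-1276 + 367)/(M(p) - 2355) - 4934 = (-1276 + 367)/(-14 - 2355) - 4934 = -909/(-2369) - 4934 = -909*(-1/2369) - 4934 = 909/2369 - 4934 = -11687737/2369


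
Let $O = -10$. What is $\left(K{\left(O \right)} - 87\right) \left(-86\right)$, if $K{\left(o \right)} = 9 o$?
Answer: $15222$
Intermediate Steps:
$\left(K{\left(O \right)} - 87\right) \left(-86\right) = \left(9 \left(-10\right) - 87\right) \left(-86\right) = \left(-90 - 87\right) \left(-86\right) = \left(-177\right) \left(-86\right) = 15222$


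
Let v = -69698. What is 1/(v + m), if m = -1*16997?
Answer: -1/86695 ≈ -1.1535e-5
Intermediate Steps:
m = -16997
1/(v + m) = 1/(-69698 - 16997) = 1/(-86695) = -1/86695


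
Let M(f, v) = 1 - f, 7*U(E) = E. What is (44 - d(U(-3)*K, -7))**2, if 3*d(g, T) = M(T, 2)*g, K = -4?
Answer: 76176/49 ≈ 1554.6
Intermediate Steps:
U(E) = E/7
d(g, T) = g*(1 - T)/3 (d(g, T) = ((1 - T)*g)/3 = (g*(1 - T))/3 = g*(1 - T)/3)
(44 - d(U(-3)*K, -7))**2 = (44 - ((1/7)*(-3))*(-4)*(1 - 1*(-7))/3)**2 = (44 - (-3/7*(-4))*(1 + 7)/3)**2 = (44 - 12*8/(3*7))**2 = (44 - 1*32/7)**2 = (44 - 32/7)**2 = (276/7)**2 = 76176/49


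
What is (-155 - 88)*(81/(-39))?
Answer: 6561/13 ≈ 504.69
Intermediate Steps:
(-155 - 88)*(81/(-39)) = -19683*(-1)/39 = -243*(-27/13) = 6561/13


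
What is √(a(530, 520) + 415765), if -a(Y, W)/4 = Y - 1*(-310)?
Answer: √412405 ≈ 642.19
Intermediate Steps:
a(Y, W) = -1240 - 4*Y (a(Y, W) = -4*(Y - 1*(-310)) = -4*(Y + 310) = -4*(310 + Y) = -1240 - 4*Y)
√(a(530, 520) + 415765) = √((-1240 - 4*530) + 415765) = √((-1240 - 2120) + 415765) = √(-3360 + 415765) = √412405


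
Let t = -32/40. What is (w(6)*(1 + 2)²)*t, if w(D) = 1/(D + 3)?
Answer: -⅘ ≈ -0.80000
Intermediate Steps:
t = -⅘ (t = -32*1/40 = -⅘ ≈ -0.80000)
w(D) = 1/(3 + D)
(w(6)*(1 + 2)²)*t = ((1 + 2)²/(3 + 6))*(-⅘) = (3²/9)*(-⅘) = ((⅑)*9)*(-⅘) = 1*(-⅘) = -⅘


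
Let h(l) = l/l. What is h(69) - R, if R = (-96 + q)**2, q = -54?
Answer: -22499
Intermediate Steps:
h(l) = 1
R = 22500 (R = (-96 - 54)**2 = (-150)**2 = 22500)
h(69) - R = 1 - 1*22500 = 1 - 22500 = -22499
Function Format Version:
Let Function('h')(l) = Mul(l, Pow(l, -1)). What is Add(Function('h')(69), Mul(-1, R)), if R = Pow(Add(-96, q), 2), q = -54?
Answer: -22499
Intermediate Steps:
Function('h')(l) = 1
R = 22500 (R = Pow(Add(-96, -54), 2) = Pow(-150, 2) = 22500)
Add(Function('h')(69), Mul(-1, R)) = Add(1, Mul(-1, 22500)) = Add(1, -22500) = -22499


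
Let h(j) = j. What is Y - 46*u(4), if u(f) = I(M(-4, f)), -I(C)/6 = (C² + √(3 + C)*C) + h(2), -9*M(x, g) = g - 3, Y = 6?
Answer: 15158/27 - 92*√26/9 ≈ 509.28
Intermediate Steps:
M(x, g) = ⅓ - g/9 (M(x, g) = -(g - 3)/9 = -(-3 + g)/9 = ⅓ - g/9)
I(C) = -12 - 6*C² - 6*C*√(3 + C) (I(C) = -6*((C² + √(3 + C)*C) + 2) = -6*((C² + C*√(3 + C)) + 2) = -6*(2 + C² + C*√(3 + C)) = -12 - 6*C² - 6*C*√(3 + C))
u(f) = -12 - 6*(⅓ - f/9)² - 6*√(10/3 - f/9)*(⅓ - f/9) (u(f) = -12 - 6*(⅓ - f/9)² - 6*(⅓ - f/9)*√(3 + (⅓ - f/9)) = -12 - 6*(⅓ - f/9)² - 6*(⅓ - f/9)*√(10/3 - f/9) = -12 - 6*(⅓ - f/9)² - 6*√(10/3 - f/9)*(⅓ - f/9))
Y - 46*u(4) = 6 - 46*(-12 - 2*(-3 + 4)²/27 + 2*√(30 - 1*4)*(-3 + 4)/9) = 6 - 46*(-12 - 2/27*1² + (2/9)*√(30 - 4)*1) = 6 - 46*(-12 - 2/27*1 + (2/9)*√26*1) = 6 - 46*(-12 - 2/27 + 2*√26/9) = 6 - 46*(-326/27 + 2*√26/9) = 6 + (14996/27 - 92*√26/9) = 15158/27 - 92*√26/9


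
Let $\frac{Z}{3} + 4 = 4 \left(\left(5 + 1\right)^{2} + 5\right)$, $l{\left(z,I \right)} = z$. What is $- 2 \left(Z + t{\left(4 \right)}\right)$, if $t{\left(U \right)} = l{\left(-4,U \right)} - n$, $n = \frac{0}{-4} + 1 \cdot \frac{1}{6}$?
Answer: $- \frac{2855}{3} \approx -951.67$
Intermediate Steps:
$Z = 480$ ($Z = -12 + 3 \cdot 4 \left(\left(5 + 1\right)^{2} + 5\right) = -12 + 3 \cdot 4 \left(6^{2} + 5\right) = -12 + 3 \cdot 4 \left(36 + 5\right) = -12 + 3 \cdot 4 \cdot 41 = -12 + 3 \cdot 164 = -12 + 492 = 480$)
$n = \frac{1}{6}$ ($n = 0 \left(- \frac{1}{4}\right) + 1 \cdot \frac{1}{6} = 0 + \frac{1}{6} = \frac{1}{6} \approx 0.16667$)
$t{\left(U \right)} = - \frac{25}{6}$ ($t{\left(U \right)} = -4 - \frac{1}{6} = - \frac{25}{6}$)
$- 2 \left(Z + t{\left(4 \right)}\right) = - 2 \left(480 - \frac{25}{6}\right) = \left(-2\right) \frac{2855}{6} = - \frac{2855}{3}$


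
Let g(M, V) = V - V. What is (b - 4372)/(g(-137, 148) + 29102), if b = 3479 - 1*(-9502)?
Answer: 8609/29102 ≈ 0.29582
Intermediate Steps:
g(M, V) = 0
b = 12981 (b = 3479 + 9502 = 12981)
(b - 4372)/(g(-137, 148) + 29102) = (12981 - 4372)/(0 + 29102) = 8609/29102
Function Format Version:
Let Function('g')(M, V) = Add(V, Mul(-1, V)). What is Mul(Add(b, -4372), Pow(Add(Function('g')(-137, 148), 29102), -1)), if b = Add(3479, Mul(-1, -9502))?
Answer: Rational(8609, 29102) ≈ 0.29582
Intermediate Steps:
Function('g')(M, V) = 0
b = 12981 (b = Add(3479, 9502) = 12981)
Mul(Add(b, -4372), Pow(Add(Function('g')(-137, 148), 29102), -1)) = Mul(Add(12981, -4372), Pow(Add(0, 29102), -1)) = Mul(8609, Pow(29102, -1)) = Mul(8609, Rational(1, 29102)) = Rational(8609, 29102)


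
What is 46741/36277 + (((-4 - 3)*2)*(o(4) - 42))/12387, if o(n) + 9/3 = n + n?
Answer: 597772253/449363199 ≈ 1.3303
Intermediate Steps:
o(n) = -3 + 2*n (o(n) = -3 + (n + n) = -3 + 2*n)
46741/36277 + (((-4 - 3)*2)*(o(4) - 42))/12387 = 46741/36277 + (((-4 - 3)*2)*((-3 + 2*4) - 42))/12387 = 46741*(1/36277) + ((-7*2)*((-3 + 8) - 42))*(1/12387) = 46741/36277 - 14*(5 - 42)*(1/12387) = 46741/36277 - 14*(-37)*(1/12387) = 46741/36277 + 518*(1/12387) = 46741/36277 + 518/12387 = 597772253/449363199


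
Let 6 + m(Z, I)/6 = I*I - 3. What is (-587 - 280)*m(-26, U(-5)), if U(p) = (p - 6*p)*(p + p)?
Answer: -325078182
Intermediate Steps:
U(p) = -10*p**2 (U(p) = (-5*p)*(2*p) = -10*p**2)
m(Z, I) = -54 + 6*I**2 (m(Z, I) = -36 + 6*(I*I - 3) = -36 + 6*(I**2 - 3) = -36 + 6*(-3 + I**2) = -36 + (-18 + 6*I**2) = -54 + 6*I**2)
(-587 - 280)*m(-26, U(-5)) = (-587 - 280)*(-54 + 6*(-10*(-5)**2)**2) = -867*(-54 + 6*(-10*25)**2) = -867*(-54 + 6*(-250)**2) = -867*(-54 + 6*62500) = -867*(-54 + 375000) = -867*374946 = -325078182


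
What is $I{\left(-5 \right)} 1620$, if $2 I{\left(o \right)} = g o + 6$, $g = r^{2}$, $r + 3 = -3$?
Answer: $-140940$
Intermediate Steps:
$r = -6$ ($r = -3 - 3 = -6$)
$g = 36$ ($g = \left(-6\right)^{2} = 36$)
$I{\left(o \right)} = 3 + 18 o$ ($I{\left(o \right)} = \frac{36 o + 6}{2} = \frac{6 + 36 o}{2} = 3 + 18 o$)
$I{\left(-5 \right)} 1620 = \left(3 + 18 \left(-5\right)\right) 1620 = \left(3 - 90\right) 1620 = \left(-87\right) 1620 = -140940$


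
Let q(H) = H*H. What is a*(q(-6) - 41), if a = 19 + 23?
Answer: -210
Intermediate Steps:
q(H) = H²
a = 42
a*(q(-6) - 41) = 42*((-6)² - 41) = 42*(36 - 41) = 42*(-5) = -210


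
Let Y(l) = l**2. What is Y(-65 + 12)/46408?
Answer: 2809/46408 ≈ 0.060528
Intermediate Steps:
Y(-65 + 12)/46408 = (-65 + 12)**2/46408 = (-53)**2*(1/46408) = 2809*(1/46408) = 2809/46408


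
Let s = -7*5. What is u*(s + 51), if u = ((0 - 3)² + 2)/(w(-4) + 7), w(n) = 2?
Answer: 176/9 ≈ 19.556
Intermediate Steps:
s = -35
u = 11/9 (u = ((0 - 3)² + 2)/(2 + 7) = ((-3)² + 2)/9 = (9 + 2)*(⅑) = 11*(⅑) = 11/9 ≈ 1.2222)
u*(s + 51) = 11*(-35 + 51)/9 = (11/9)*16 = 176/9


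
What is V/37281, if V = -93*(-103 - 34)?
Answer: 4247/12427 ≈ 0.34176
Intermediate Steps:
V = 12741 (V = -93*(-137) = 12741)
V/37281 = 12741/37281 = 12741*(1/37281) = 4247/12427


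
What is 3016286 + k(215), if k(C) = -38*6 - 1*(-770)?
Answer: 3016828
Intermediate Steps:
k(C) = 542 (k(C) = -228 + 770 = 542)
3016286 + k(215) = 3016286 + 542 = 3016828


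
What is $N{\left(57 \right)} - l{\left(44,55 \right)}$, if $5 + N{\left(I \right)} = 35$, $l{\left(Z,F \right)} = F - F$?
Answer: $30$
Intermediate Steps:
$l{\left(Z,F \right)} = 0$
$N{\left(I \right)} = 30$ ($N{\left(I \right)} = -5 + 35 = 30$)
$N{\left(57 \right)} - l{\left(44,55 \right)} = 30 - 0 = 30 + 0 = 30$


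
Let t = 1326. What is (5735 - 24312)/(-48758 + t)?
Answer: 18577/47432 ≈ 0.39166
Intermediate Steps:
(5735 - 24312)/(-48758 + t) = (5735 - 24312)/(-48758 + 1326) = -18577/(-47432) = -18577*(-1/47432) = 18577/47432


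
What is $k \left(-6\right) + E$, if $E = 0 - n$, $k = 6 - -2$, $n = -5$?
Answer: $-43$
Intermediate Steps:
$k = 8$ ($k = 6 + 2 = 8$)
$E = 5$ ($E = 0 - -5 = 0 + 5 = 5$)
$k \left(-6\right) + E = 8 \left(-6\right) + 5 = -48 + 5 = -43$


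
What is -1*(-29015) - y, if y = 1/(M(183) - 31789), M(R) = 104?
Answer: 919340276/31685 ≈ 29015.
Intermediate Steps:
y = -1/31685 (y = 1/(104 - 31789) = 1/(-31685) = -1/31685 ≈ -3.1561e-5)
-1*(-29015) - y = -1*(-29015) - 1*(-1/31685) = 29015 + 1/31685 = 919340276/31685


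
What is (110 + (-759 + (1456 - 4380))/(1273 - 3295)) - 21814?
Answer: -43881805/2022 ≈ -21702.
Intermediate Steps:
(110 + (-759 + (1456 - 4380))/(1273 - 3295)) - 21814 = (110 + (-759 - 2924)/(-2022)) - 21814 = (110 - 3683*(-1/2022)) - 21814 = (110 + 3683/2022) - 21814 = 226103/2022 - 21814 = -43881805/2022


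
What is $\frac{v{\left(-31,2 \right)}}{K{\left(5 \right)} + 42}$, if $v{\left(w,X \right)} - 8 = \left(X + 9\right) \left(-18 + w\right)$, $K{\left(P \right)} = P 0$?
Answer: $- \frac{177}{14} \approx -12.643$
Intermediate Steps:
$K{\left(P \right)} = 0$
$v{\left(w,X \right)} = 8 + \left(-18 + w\right) \left(9 + X\right)$ ($v{\left(w,X \right)} = 8 + \left(X + 9\right) \left(-18 + w\right) = 8 + \left(9 + X\right) \left(-18 + w\right) = 8 + \left(-18 + w\right) \left(9 + X\right)$)
$\frac{v{\left(-31,2 \right)}}{K{\left(5 \right)} + 42} = \frac{-154 - 36 + 9 \left(-31\right) + 2 \left(-31\right)}{0 + 42} = \frac{-154 - 36 - 279 - 62}{42} = \left(-531\right) \frac{1}{42} = - \frac{177}{14}$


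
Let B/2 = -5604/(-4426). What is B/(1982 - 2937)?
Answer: -5604/2113415 ≈ -0.0026516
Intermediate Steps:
B = 5604/2213 (B = 2*(-5604/(-4426)) = 2*(-5604*(-1/4426)) = 2*(2802/2213) = 5604/2213 ≈ 2.5323)
B/(1982 - 2937) = 5604/(2213*(1982 - 2937)) = (5604/2213)/(-955) = (5604/2213)*(-1/955) = -5604/2113415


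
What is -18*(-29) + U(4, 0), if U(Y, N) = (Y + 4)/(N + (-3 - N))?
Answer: 1558/3 ≈ 519.33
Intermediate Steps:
U(Y, N) = -4/3 - Y/3 (U(Y, N) = (4 + Y)/(-3) = (4 + Y)*(-⅓) = -4/3 - Y/3)
-18*(-29) + U(4, 0) = -18*(-29) + (-4/3 - ⅓*4) = 522 + (-4/3 - 4/3) = 522 - 8/3 = 1558/3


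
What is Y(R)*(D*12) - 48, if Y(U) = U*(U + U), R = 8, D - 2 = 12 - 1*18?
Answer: -6192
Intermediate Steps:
D = -4 (D = 2 + (12 - 1*18) = 2 + (12 - 18) = 2 - 6 = -4)
Y(U) = 2*U² (Y(U) = U*(2*U) = 2*U²)
Y(R)*(D*12) - 48 = (2*8²)*(-4*12) - 48 = (2*64)*(-48) - 48 = 128*(-48) - 48 = -6144 - 48 = -6192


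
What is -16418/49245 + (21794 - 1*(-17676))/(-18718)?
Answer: -3281359/1343685 ≈ -2.4421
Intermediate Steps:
-16418/49245 + (21794 - 1*(-17676))/(-18718) = -16418*1/49245 + (21794 + 17676)*(-1/18718) = -16418/49245 + 39470*(-1/18718) = -16418/49245 - 19735/9359 = -3281359/1343685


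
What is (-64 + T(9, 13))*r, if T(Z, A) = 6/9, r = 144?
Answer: -9120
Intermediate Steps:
T(Z, A) = ⅔ (T(Z, A) = 6*(⅑) = ⅔)
(-64 + T(9, 13))*r = (-64 + ⅔)*144 = -190/3*144 = -9120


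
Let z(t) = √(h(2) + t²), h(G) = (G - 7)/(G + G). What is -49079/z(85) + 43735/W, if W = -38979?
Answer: -43735/38979 - 98158*√28895/28895 ≈ -578.57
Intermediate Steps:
h(G) = (-7 + G)/(2*G) (h(G) = (-7 + G)/((2*G)) = (-7 + G)*(1/(2*G)) = (-7 + G)/(2*G))
z(t) = √(-5/4 + t²) (z(t) = √((½)*(-7 + 2)/2 + t²) = √((½)*(½)*(-5) + t²) = √(-5/4 + t²))
-49079/z(85) + 43735/W = -49079*2/√(-5 + 4*85²) + 43735/(-38979) = -49079*2/√(-5 + 4*7225) + 43735*(-1/38979) = -49079*2/√(-5 + 28900) - 43735/38979 = -49079*2*√28895/28895 - 43735/38979 = -98158*√28895/28895 - 43735/38979 = -43735/38979 - 98158*√28895/28895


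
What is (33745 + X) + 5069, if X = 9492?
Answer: 48306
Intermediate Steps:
(33745 + X) + 5069 = (33745 + 9492) + 5069 = 43237 + 5069 = 48306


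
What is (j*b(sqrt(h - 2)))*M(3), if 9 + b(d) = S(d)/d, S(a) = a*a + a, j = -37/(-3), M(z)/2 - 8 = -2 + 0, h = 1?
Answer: -1184 + 148*I ≈ -1184.0 + 148.0*I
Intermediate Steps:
M(z) = 12 (M(z) = 16 + 2*(-2 + 0) = 16 + 2*(-2) = 16 - 4 = 12)
j = 37/3 (j = -37*(-1/3) = 37/3 ≈ 12.333)
S(a) = a + a**2 (S(a) = a**2 + a = a + a**2)
b(d) = -8 + d (b(d) = -9 + (d*(1 + d))/d = -9 + (1 + d) = -8 + d)
(j*b(sqrt(h - 2)))*M(3) = (37*(-8 + sqrt(1 - 2))/3)*12 = (37*(-8 + sqrt(-1))/3)*12 = (37*(-8 + I)/3)*12 = (-296/3 + 37*I/3)*12 = -1184 + 148*I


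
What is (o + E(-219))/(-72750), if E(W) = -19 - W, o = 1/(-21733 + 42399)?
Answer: -4133201/1503451500 ≈ -0.0027491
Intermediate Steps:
o = 1/20666 ≈ 4.8389e-5
(o + E(-219))/(-72750) = (1/20666 + (-19 - 1*(-219)))/(-72750) = (1/20666 + (-19 + 219))*(-1/72750) = (1/20666 + 200)*(-1/72750) = (4133201/20666)*(-1/72750) = -4133201/1503451500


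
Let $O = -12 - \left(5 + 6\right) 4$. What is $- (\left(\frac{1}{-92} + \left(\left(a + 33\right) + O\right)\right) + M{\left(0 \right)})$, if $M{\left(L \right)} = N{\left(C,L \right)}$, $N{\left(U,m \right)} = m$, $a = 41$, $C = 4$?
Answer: $- \frac{1655}{92} \approx -17.989$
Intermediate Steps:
$M{\left(L \right)} = L$
$O = -56$ ($O = -12 - 11 \cdot 4 = -12 - 44 = -56$)
$- (\left(\frac{1}{-92} + \left(\left(a + 33\right) + O\right)\right) + M{\left(0 \right)}) = - (\left(\frac{1}{-92} + \left(\left(41 + 33\right) - 56\right)\right) + 0) = - (\left(- \frac{1}{92} + \left(74 - 56\right)\right) + 0) = - (\left(- \frac{1}{92} + 18\right) + 0) = - (\frac{1655}{92} + 0) = \left(-1\right) \frac{1655}{92} = - \frac{1655}{92}$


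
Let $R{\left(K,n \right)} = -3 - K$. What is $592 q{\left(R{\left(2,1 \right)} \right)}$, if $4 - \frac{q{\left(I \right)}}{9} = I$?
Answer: $47952$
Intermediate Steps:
$q{\left(I \right)} = 36 - 9 I$
$592 q{\left(R{\left(2,1 \right)} \right)} = 592 \left(36 - 9 \left(-3 - 2\right)\right) = 592 \left(36 - -45\right) = 592 \left(36 + 45\right) = 592 \cdot 81 = 47952$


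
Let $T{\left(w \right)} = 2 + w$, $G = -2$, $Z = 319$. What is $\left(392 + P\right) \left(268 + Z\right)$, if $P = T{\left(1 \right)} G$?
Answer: $226582$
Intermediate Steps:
$P = -6$ ($P = \left(2 + 1\right) \left(-2\right) = 3 \left(-2\right) = -6$)
$\left(392 + P\right) \left(268 + Z\right) = \left(392 - 6\right) \left(268 + 319\right) = 386 \cdot 587 = 226582$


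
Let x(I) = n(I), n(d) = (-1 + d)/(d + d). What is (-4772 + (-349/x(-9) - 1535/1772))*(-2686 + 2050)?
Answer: 7608698073/2215 ≈ 3.4351e+6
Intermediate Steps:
n(d) = (-1 + d)/(2*d) (n(d) = (-1 + d)/((2*d)) = (-1 + d)*(1/(2*d)) = (-1 + d)/(2*d))
x(I) = (-1 + I)/(2*I)
(-4772 + (-349/x(-9) - 1535/1772))*(-2686 + 2050) = (-4772 + (-349*(-18/(-1 - 9)) - 1535/1772))*(-2686 + 2050) = (-4772 + (-349/((½)*(-⅑)*(-10)) - 1535*1/1772))*(-636) = (-4772 + (-349/5/9 - 1535/1772))*(-636) = (-4772 + (-349*9/5 - 1535/1772))*(-636) = (-4772 + (-3141/5 - 1535/1772))*(-636) = (-4772 - 5573527/8860)*(-636) = -47853447/8860*(-636) = 7608698073/2215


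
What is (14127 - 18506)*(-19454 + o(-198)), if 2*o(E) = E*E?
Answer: -648092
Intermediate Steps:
o(E) = E²/2 (o(E) = (E*E)/2 = E²/2)
(14127 - 18506)*(-19454 + o(-198)) = (14127 - 18506)*(-19454 + (½)*(-198)²) = -4379*(-19454 + (½)*39204) = -4379*(-19454 + 19602) = -4379*148 = -648092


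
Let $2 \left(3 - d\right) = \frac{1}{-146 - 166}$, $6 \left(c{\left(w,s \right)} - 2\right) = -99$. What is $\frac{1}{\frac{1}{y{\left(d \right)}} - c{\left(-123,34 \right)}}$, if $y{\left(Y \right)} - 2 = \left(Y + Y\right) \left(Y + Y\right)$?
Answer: $\frac{7405634}{107576381} \approx 0.068841$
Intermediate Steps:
$c{\left(w,s \right)} = - \frac{29}{2}$ ($c{\left(w,s \right)} = 2 + \frac{1}{6} \left(-99\right) = 2 - \frac{33}{2} = - \frac{29}{2}$)
$d = \frac{1873}{624}$ ($d = 3 - \frac{1}{2 \left(-146 - 166\right)} = 3 - \frac{1}{2 \left(-312\right)} = 3 - - \frac{1}{624} = 3 + \frac{1}{624} = \frac{1873}{624} \approx 3.0016$)
$y{\left(Y \right)} = 2 + 4 Y^{2}$ ($y{\left(Y \right)} = 2 + \left(Y + Y\right) \left(Y + Y\right) = 2 + 2 Y 2 Y = 2 + 4 Y^{2}$)
$\frac{1}{\frac{1}{y{\left(d \right)}} - c{\left(-123,34 \right)}} = \frac{1}{\frac{1}{2 + 4 \left(\frac{1873}{624}\right)^{2}} - - \frac{29}{2}} = \frac{1}{\frac{1}{2 + 4 \cdot \frac{3508129}{389376}} + \frac{29}{2}} = \frac{1}{\frac{1}{2 + \frac{3508129}{97344}} + \frac{29}{2}} = \frac{1}{\frac{1}{\frac{3702817}{97344}} + \frac{29}{2}} = \frac{1}{\frac{97344}{3702817} + \frac{29}{2}} = \frac{1}{\frac{107576381}{7405634}} = \frac{7405634}{107576381}$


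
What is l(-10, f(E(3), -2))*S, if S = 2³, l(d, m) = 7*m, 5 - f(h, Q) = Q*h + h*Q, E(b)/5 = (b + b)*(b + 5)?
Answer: 54040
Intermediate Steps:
E(b) = 10*b*(5 + b) (E(b) = 5*((b + b)*(b + 5)) = 5*((2*b)*(5 + b)) = 5*(2*b*(5 + b)) = 10*b*(5 + b))
f(h, Q) = 5 - 2*Q*h (f(h, Q) = 5 - (Q*h + h*Q) = 5 - (Q*h + Q*h) = 5 - 2*Q*h)
S = 8
l(-10, f(E(3), -2))*S = (7*(5 - 2*(-2)*10*3*(5 + 3)))*8 = (7*(5 - 2*(-2)*10*3*8))*8 = (7*(5 - 2*(-2)*240))*8 = (7*(5 + 960))*8 = (7*965)*8 = 6755*8 = 54040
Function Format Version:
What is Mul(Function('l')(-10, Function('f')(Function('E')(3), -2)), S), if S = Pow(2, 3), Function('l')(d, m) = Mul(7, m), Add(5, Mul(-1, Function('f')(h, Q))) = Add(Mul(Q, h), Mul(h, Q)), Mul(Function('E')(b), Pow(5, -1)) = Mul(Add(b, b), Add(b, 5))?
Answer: 54040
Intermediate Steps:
Function('E')(b) = Mul(10, b, Add(5, b)) (Function('E')(b) = Mul(5, Mul(Add(b, b), Add(b, 5))) = Mul(5, Mul(Mul(2, b), Add(5, b))) = Mul(5, Mul(2, b, Add(5, b))) = Mul(10, b, Add(5, b)))
Function('f')(h, Q) = Add(5, Mul(-2, Q, h)) (Function('f')(h, Q) = Add(5, Mul(-1, Add(Mul(Q, h), Mul(h, Q)))) = Add(5, Mul(-1, Add(Mul(Q, h), Mul(Q, h)))) = Add(5, Mul(-1, Mul(2, Q, h))) = Add(5, Mul(-2, Q, h)))
S = 8
Mul(Function('l')(-10, Function('f')(Function('E')(3), -2)), S) = Mul(Mul(7, Add(5, Mul(-2, -2, Mul(10, 3, Add(5, 3))))), 8) = Mul(Mul(7, Add(5, Mul(-2, -2, Mul(10, 3, 8)))), 8) = Mul(Mul(7, Add(5, Mul(-2, -2, 240))), 8) = Mul(Mul(7, Add(5, 960)), 8) = Mul(Mul(7, 965), 8) = Mul(6755, 8) = 54040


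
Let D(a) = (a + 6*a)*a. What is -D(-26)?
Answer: -4732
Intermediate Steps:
D(a) = 7*a² (D(a) = (7*a)*a = 7*a²)
-D(-26) = -7*(-26)² = -7*676 = -1*4732 = -4732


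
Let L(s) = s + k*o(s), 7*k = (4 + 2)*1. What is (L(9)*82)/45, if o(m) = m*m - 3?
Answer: 4838/35 ≈ 138.23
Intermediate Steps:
k = 6/7 (k = ((4 + 2)*1)/7 = (6*1)/7 = (⅐)*6 = 6/7 ≈ 0.85714)
o(m) = -3 + m² (o(m) = m² - 3 = -3 + m²)
L(s) = -18/7 + s + 6*s²/7 (L(s) = s + 6*(-3 + s²)/7 = s + (-18/7 + 6*s²/7) = -18/7 + s + 6*s²/7)
(L(9)*82)/45 = ((-18/7 + 9 + (6/7)*9²)*82)/45 = ((-18/7 + 9 + (6/7)*81)*82)*(1/45) = ((-18/7 + 9 + 486/7)*82)*(1/45) = ((531/7)*82)*(1/45) = (43542/7)*(1/45) = 4838/35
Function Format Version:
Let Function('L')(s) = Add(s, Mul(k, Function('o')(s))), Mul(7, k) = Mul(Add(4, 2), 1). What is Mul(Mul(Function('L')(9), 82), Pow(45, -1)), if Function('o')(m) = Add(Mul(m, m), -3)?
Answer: Rational(4838, 35) ≈ 138.23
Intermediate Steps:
k = Rational(6, 7) (k = Mul(Rational(1, 7), Mul(Add(4, 2), 1)) = Mul(Rational(1, 7), Mul(6, 1)) = Mul(Rational(1, 7), 6) = Rational(6, 7) ≈ 0.85714)
Function('o')(m) = Add(-3, Pow(m, 2)) (Function('o')(m) = Add(Pow(m, 2), -3) = Add(-3, Pow(m, 2)))
Function('L')(s) = Add(Rational(-18, 7), s, Mul(Rational(6, 7), Pow(s, 2))) (Function('L')(s) = Add(s, Mul(Rational(6, 7), Add(-3, Pow(s, 2)))) = Add(s, Add(Rational(-18, 7), Mul(Rational(6, 7), Pow(s, 2)))) = Add(Rational(-18, 7), s, Mul(Rational(6, 7), Pow(s, 2))))
Mul(Mul(Function('L')(9), 82), Pow(45, -1)) = Mul(Mul(Add(Rational(-18, 7), 9, Mul(Rational(6, 7), Pow(9, 2))), 82), Pow(45, -1)) = Mul(Mul(Add(Rational(-18, 7), 9, Mul(Rational(6, 7), 81)), 82), Rational(1, 45)) = Mul(Mul(Add(Rational(-18, 7), 9, Rational(486, 7)), 82), Rational(1, 45)) = Mul(Mul(Rational(531, 7), 82), Rational(1, 45)) = Mul(Rational(43542, 7), Rational(1, 45)) = Rational(4838, 35)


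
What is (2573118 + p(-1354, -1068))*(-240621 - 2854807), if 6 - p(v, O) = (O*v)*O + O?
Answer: -4788562384409664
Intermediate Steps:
p(v, O) = 6 - O - v*O**2 (p(v, O) = 6 - ((O*v)*O + O) = 6 - (v*O**2 + O) = 6 - (O + v*O**2) = 6 + (-O - v*O**2) = 6 - O - v*O**2)
(2573118 + p(-1354, -1068))*(-240621 - 2854807) = (2573118 + (6 - 1*(-1068) - 1*(-1354)*(-1068)**2))*(-240621 - 2854807) = (2573118 + (6 + 1068 - 1*(-1354)*1140624))*(-3095428) = (2573118 + (6 + 1068 + 1544404896))*(-3095428) = (2573118 + 1544405970)*(-3095428) = 1546979088*(-3095428) = -4788562384409664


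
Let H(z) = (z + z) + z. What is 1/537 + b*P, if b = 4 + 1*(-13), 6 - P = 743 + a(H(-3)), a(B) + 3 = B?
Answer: 3503926/537 ≈ 6525.0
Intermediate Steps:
H(z) = 3*z (H(z) = 2*z + z = 3*z)
a(B) = -3 + B
P = -725 (P = 6 - (743 + (-3 + 3*(-3))) = 6 - (743 + (-3 - 9)) = 6 - (743 - 12) = 6 - 1*731 = 6 - 731 = -725)
b = -9 (b = 4 - 13 = -9)
1/537 + b*P = 1/537 - 9*(-725) = 1/537 + 6525 = 3503926/537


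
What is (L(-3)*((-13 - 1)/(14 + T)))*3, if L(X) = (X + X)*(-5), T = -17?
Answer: 420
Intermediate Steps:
L(X) = -10*X (L(X) = (2*X)*(-5) = -10*X)
(L(-3)*((-13 - 1)/(14 + T)))*3 = ((-10*(-3))*((-13 - 1)/(14 - 17)))*3 = (30*(-14/(-3)))*3 = (30*(-14*(-1/3)))*3 = (30*(14/3))*3 = 140*3 = 420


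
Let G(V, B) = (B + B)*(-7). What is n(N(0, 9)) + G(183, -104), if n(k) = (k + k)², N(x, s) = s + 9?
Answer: 2752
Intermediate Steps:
G(V, B) = -14*B (G(V, B) = (2*B)*(-7) = -14*B)
N(x, s) = 9 + s
n(k) = 4*k² (n(k) = (2*k)² = 4*k²)
n(N(0, 9)) + G(183, -104) = 4*(9 + 9)² - 14*(-104) = 4*18² + 1456 = 4*324 + 1456 = 1296 + 1456 = 2752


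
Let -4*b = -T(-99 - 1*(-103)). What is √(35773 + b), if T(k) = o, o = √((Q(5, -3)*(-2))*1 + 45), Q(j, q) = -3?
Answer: √(143092 + √51)/2 ≈ 189.14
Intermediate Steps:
o = √51 (o = √(-3*(-2)*1 + 45) = √(6*1 + 45) = √(6 + 45) = √51 ≈ 7.1414)
T(k) = √51
b = √51/4 (b = -(-1)*√51/4 = √51/4 ≈ 1.7854)
√(35773 + b) = √(35773 + √51/4)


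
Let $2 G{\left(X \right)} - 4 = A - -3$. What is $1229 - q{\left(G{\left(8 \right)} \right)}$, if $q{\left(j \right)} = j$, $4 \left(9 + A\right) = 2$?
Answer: $\frac{4919}{4} \approx 1229.8$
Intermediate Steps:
$A = - \frac{17}{2}$ ($A = -9 + \frac{1}{4} \cdot 2 = -9 + \frac{1}{2} = - \frac{17}{2} \approx -8.5$)
$G{\left(X \right)} = - \frac{3}{4}$ ($G{\left(X \right)} = 2 + \frac{- \frac{17}{2} - -3}{2} = 2 + \frac{- \frac{17}{2} + 3}{2} = 2 + \frac{1}{2} \left(- \frac{11}{2}\right) = 2 - \frac{11}{4} = - \frac{3}{4}$)
$1229 - q{\left(G{\left(8 \right)} \right)} = 1229 - - \frac{3}{4} = 1229 + \frac{3}{4} = \frac{4919}{4}$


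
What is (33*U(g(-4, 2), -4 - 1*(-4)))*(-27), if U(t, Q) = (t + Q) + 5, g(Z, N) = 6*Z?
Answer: 16929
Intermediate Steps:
U(t, Q) = 5 + Q + t (U(t, Q) = (Q + t) + 5 = 5 + Q + t)
(33*U(g(-4, 2), -4 - 1*(-4)))*(-27) = (33*(5 + (-4 - 1*(-4)) + 6*(-4)))*(-27) = (33*(5 + (-4 + 4) - 24))*(-27) = (33*(5 + 0 - 24))*(-27) = (33*(-19))*(-27) = -627*(-27) = 16929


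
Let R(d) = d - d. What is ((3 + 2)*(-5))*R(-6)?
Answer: 0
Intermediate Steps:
R(d) = 0
((3 + 2)*(-5))*R(-6) = ((3 + 2)*(-5))*0 = (5*(-5))*0 = -25*0 = 0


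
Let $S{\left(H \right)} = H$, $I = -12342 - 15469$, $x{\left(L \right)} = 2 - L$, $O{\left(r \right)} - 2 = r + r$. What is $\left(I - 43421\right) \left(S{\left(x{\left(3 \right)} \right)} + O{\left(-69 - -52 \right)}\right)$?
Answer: $2350656$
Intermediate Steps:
$O{\left(r \right)} = 2 + 2 r$ ($O{\left(r \right)} = 2 + \left(r + r\right) = 2 + 2 r$)
$I = -27811$
$\left(I - 43421\right) \left(S{\left(x{\left(3 \right)} \right)} + O{\left(-69 - -52 \right)}\right) = \left(-27811 - 43421\right) \left(\left(2 - 3\right) + \left(2 + 2 \left(-69 - -52\right)\right)\right) = - 71232 \left(\left(2 - 3\right) + \left(2 + 2 \left(-69 + 52\right)\right)\right) = - 71232 \left(-1 + \left(2 + 2 \left(-17\right)\right)\right) = - 71232 \left(-1 + \left(2 - 34\right)\right) = - 71232 \left(-1 - 32\right) = \left(-71232\right) \left(-33\right) = 2350656$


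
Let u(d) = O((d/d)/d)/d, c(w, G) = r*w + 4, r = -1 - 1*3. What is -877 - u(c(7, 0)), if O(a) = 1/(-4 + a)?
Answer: -85070/97 ≈ -877.01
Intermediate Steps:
r = -4 (r = -1 - 3 = -4)
c(w, G) = 4 - 4*w (c(w, G) = -4*w + 4 = 4 - 4*w)
u(d) = 1/(d*(-4 + 1/d)) (u(d) = 1/((-4 + (d/d)/d)*d) = 1/((-4 + 1/d)*d) = 1/(d*(-4 + 1/d)))
-877 - u(c(7, 0)) = -877 - (-1)/(-1 + 4*(4 - 4*7)) = -877 - (-1)/(-1 + 4*(4 - 28)) = -877 - (-1)/(-1 + 4*(-24)) = -877 - (-1)/(-1 - 96) = -877 - (-1)/(-97) = -877 - (-1)*(-1)/97 = -877 - 1*1/97 = -877 - 1/97 = -85070/97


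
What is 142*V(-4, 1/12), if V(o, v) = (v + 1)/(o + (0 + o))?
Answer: -923/48 ≈ -19.229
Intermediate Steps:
V(o, v) = (1 + v)/(2*o) (V(o, v) = (1 + v)/(o + o) = (1 + v)/((2*o)) = (1 + v)*(1/(2*o)) = (1 + v)/(2*o))
142*V(-4, 1/12) = 142*((½)*(1 + 1/12)/(-4)) = 142*((½)*(-¼)*(1 + 1/12)) = 142*((½)*(-¼)*(13/12)) = 142*(-13/96) = -923/48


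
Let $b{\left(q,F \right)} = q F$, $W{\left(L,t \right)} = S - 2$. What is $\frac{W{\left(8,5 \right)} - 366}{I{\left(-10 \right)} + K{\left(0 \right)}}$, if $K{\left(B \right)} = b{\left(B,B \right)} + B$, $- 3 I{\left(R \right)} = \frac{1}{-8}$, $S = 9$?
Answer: $-8616$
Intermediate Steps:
$W{\left(L,t \right)} = 7$ ($W{\left(L,t \right)} = 9 - 2 = 7$)
$b{\left(q,F \right)} = F q$
$I{\left(R \right)} = \frac{1}{24}$ ($I{\left(R \right)} = - \frac{1}{3 \left(-8\right)} = \left(- \frac{1}{3}\right) \left(- \frac{1}{8}\right) = \frac{1}{24}$)
$K{\left(B \right)} = B + B^{2}$ ($K{\left(B \right)} = B B + B = B^{2} + B = B + B^{2}$)
$\frac{W{\left(8,5 \right)} - 366}{I{\left(-10 \right)} + K{\left(0 \right)}} = \frac{7 - 366}{\frac{1}{24} + 0 \left(1 + 0\right)} = - \frac{359}{\frac{1}{24} + 0 \cdot 1} = - \frac{359}{\frac{1}{24} + 0} = - 359 \frac{1}{\frac{1}{24}} = \left(-359\right) 24 = -8616$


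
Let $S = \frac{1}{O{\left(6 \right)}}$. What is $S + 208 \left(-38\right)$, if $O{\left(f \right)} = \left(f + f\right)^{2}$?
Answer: $- \frac{1138175}{144} \approx -7904.0$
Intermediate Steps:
$O{\left(f \right)} = 4 f^{2}$ ($O{\left(f \right)} = \left(2 f\right)^{2} = 4 f^{2}$)
$S = \frac{1}{144}$ ($S = \frac{1}{4 \cdot 6^{2}} = \frac{1}{4 \cdot 36} = \frac{1}{144} \approx 0.0069444$)
$S + 208 \left(-38\right) = \frac{1}{144} + 208 \left(-38\right) = \frac{1}{144} - 7904 = - \frac{1138175}{144}$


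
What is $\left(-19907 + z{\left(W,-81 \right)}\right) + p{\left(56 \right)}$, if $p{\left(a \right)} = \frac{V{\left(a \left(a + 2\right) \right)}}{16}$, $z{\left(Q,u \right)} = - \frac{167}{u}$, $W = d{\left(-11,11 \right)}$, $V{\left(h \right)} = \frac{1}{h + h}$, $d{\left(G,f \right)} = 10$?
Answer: $- \frac{167576012719}{8418816} \approx -19905.0$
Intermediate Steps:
$V{\left(h \right)} = \frac{1}{2 h}$
$W = 10$
$p{\left(a \right)} = \frac{1}{32 a \left(2 + a\right)}$ ($p{\left(a \right)} = \frac{\frac{1}{2} \frac{1}{a \left(a + 2\right)}}{16} = \frac{1}{2 a \left(2 + a\right)} \frac{1}{16} = \frac{1}{32 a \left(2 + a\right)}$)
$\left(-19907 + z{\left(W,-81 \right)}\right) + p{\left(56 \right)} = \left(-19907 - \frac{167}{-81}\right) + \frac{1}{32 \cdot 56 \left(2 + 56\right)} = \left(-19907 - - \frac{167}{81}\right) + \frac{1}{32} \cdot \frac{1}{56} \cdot \frac{1}{58} = \left(-19907 + \frac{167}{81}\right) + \frac{1}{32} \cdot \frac{1}{56} \cdot \frac{1}{58} = - \frac{1612300}{81} + \frac{1}{103936} = - \frac{167576012719}{8418816}$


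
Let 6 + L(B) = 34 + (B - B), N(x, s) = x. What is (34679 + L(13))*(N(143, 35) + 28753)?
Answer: 1002893472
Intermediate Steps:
L(B) = 28 (L(B) = -6 + (34 + (B - B)) = -6 + (34 + 0) = -6 + 34 = 28)
(34679 + L(13))*(N(143, 35) + 28753) = (34679 + 28)*(143 + 28753) = 34707*28896 = 1002893472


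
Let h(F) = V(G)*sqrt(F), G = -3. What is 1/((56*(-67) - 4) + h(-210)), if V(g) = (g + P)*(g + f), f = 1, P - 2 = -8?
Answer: -313/1181298 - I*sqrt(210)/787532 ≈ -0.00026496 - 1.8401e-5*I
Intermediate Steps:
P = -6 (P = 2 - 8 = -6)
V(g) = (1 + g)*(-6 + g) (V(g) = (g - 6)*(g + 1) = (-6 + g)*(1 + g) = (1 + g)*(-6 + g))
h(F) = 18*sqrt(F) (h(F) = (-6 + (-3)**2 - 5*(-3))*sqrt(F) = (-6 + 9 + 15)*sqrt(F) = 18*sqrt(F))
1/((56*(-67) - 4) + h(-210)) = 1/((56*(-67) - 4) + 18*sqrt(-210)) = 1/((-3752 - 4) + 18*(I*sqrt(210))) = 1/(-3756 + 18*I*sqrt(210))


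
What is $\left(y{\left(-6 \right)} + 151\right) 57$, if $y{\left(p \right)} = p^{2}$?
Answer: $10659$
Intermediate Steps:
$\left(y{\left(-6 \right)} + 151\right) 57 = \left(\left(-6\right)^{2} + 151\right) 57 = \left(36 + 151\right) 57 = 187 \cdot 57 = 10659$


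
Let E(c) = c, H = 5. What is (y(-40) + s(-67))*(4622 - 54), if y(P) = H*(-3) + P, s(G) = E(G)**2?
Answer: 20254512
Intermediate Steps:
s(G) = G**2
y(P) = -15 + P (y(P) = 5*(-3) + P = -15 + P)
(y(-40) + s(-67))*(4622 - 54) = ((-15 - 40) + (-67)**2)*(4622 - 54) = (-55 + 4489)*4568 = 4434*4568 = 20254512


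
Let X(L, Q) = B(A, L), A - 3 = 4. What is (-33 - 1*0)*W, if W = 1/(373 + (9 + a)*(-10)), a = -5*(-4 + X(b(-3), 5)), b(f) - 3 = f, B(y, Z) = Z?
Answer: -33/83 ≈ -0.39759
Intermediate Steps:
A = 7 (A = 3 + 4 = 7)
b(f) = 3 + f
X(L, Q) = L
a = 20 (a = -5*(-4 + (3 - 3)) = -5*(-4 + 0) = -5*(-4) = 20)
W = 1/83 (W = 1/(373 + (9 + 20)*(-10)) = 1/(373 + 29*(-10)) = 1/(373 - 290) = 1/83 ≈ 0.012048)
(-33 - 1*0)*W = (-33 - 1*0)*(1/83) = (-33 + 0)*(1/83) = -33*1/83 = -33/83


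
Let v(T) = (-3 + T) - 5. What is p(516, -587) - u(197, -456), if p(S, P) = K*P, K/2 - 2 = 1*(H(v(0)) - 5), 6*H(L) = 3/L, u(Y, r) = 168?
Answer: 27419/8 ≈ 3427.4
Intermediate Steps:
v(T) = -8 + T
H(L) = 1/(2*L) (H(L) = (3/L)/6 = 1/(2*L))
K = -49/8 (K = 4 + 2*(1*(1/(2*(-8 + 0)) - 5)) = 4 + 2*(1*((½)/(-8) - 5)) = 4 + 2*(1*((½)*(-⅛) - 5)) = 4 + 2*(1*(-1/16 - 5)) = 4 + 2*(1*(-81/16)) = 4 + 2*(-81/16) = 4 - 81/8 = -49/8 ≈ -6.1250)
p(S, P) = -49*P/8
p(516, -587) - u(197, -456) = -49/8*(-587) - 1*168 = 28763/8 - 168 = 27419/8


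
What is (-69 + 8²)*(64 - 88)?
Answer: 120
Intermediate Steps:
(-69 + 8²)*(64 - 88) = (-69 + 64)*(-24) = -5*(-24) = 120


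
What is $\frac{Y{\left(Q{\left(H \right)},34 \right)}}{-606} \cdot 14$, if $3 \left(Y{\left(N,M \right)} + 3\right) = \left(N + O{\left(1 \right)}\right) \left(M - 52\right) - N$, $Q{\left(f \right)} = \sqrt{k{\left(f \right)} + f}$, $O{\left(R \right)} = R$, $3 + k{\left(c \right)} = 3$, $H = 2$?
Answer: $\frac{21}{101} + \frac{133 \sqrt{2}}{909} \approx 0.41484$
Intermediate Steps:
$k{\left(c \right)} = 0$ ($k{\left(c \right)} = -3 + 3 = 0$)
$Q{\left(f \right)} = \sqrt{f}$ ($Q{\left(f \right)} = \sqrt{0 + f} = \sqrt{f}$)
$Y{\left(N,M \right)} = -3 - \frac{N}{3} + \frac{\left(1 + N\right) \left(-52 + M\right)}{3}$ ($Y{\left(N,M \right)} = -3 + \frac{\left(N + 1\right) \left(M - 52\right) - N}{3} = -3 + \frac{\left(1 + N\right) \left(-52 + M\right) - N}{3} = -3 + \frac{- N + \left(1 + N\right) \left(-52 + M\right)}{3} = -3 - \left(\frac{N}{3} - \frac{\left(1 + N\right) \left(-52 + M\right)}{3}\right) = -3 - \frac{N}{3} + \frac{\left(1 + N\right) \left(-52 + M\right)}{3}$)
$\frac{Y{\left(Q{\left(H \right)},34 \right)}}{-606} \cdot 14 = \frac{- \frac{61}{3} - \frac{53 \sqrt{2}}{3} + \frac{1}{3} \cdot 34 + \frac{1}{3} \cdot 34 \sqrt{2}}{-606} \cdot 14 = \left(- \frac{61}{3} - \frac{53 \sqrt{2}}{3} + \frac{34}{3} + \frac{34 \sqrt{2}}{3}\right) \left(- \frac{1}{606}\right) 14 = \left(-9 - \frac{19 \sqrt{2}}{3}\right) \left(- \frac{1}{606}\right) 14 = \left(\frac{3}{202} + \frac{19 \sqrt{2}}{1818}\right) 14 = \frac{21}{101} + \frac{133 \sqrt{2}}{909}$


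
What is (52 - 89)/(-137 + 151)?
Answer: -37/14 ≈ -2.6429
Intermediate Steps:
(52 - 89)/(-137 + 151) = -37/14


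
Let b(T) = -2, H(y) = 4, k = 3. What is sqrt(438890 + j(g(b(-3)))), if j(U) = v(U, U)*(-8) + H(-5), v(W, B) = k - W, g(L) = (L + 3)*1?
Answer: sqrt(438878) ≈ 662.48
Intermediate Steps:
g(L) = 3 + L (g(L) = (3 + L)*1 = 3 + L)
v(W, B) = 3 - W
j(U) = -20 + 8*U (j(U) = (3 - U)*(-8) + 4 = (-24 + 8*U) + 4 = -20 + 8*U)
sqrt(438890 + j(g(b(-3)))) = sqrt(438890 + (-20 + 8*(3 - 2))) = sqrt(438890 + (-20 + 8*1)) = sqrt(438890 + (-20 + 8)) = sqrt(438890 - 12) = sqrt(438878)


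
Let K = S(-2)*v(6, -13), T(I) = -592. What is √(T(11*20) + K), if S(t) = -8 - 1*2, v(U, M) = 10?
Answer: 2*I*√173 ≈ 26.306*I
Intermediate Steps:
S(t) = -10 (S(t) = -8 - 2 = -10)
K = -100 (K = -10*10 = -100)
√(T(11*20) + K) = √(-592 - 100) = √(-692) = 2*I*√173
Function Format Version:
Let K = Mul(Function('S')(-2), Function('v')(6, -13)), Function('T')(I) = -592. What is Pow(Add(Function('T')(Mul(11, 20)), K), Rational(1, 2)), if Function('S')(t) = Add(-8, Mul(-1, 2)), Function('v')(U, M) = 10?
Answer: Mul(2, I, Pow(173, Rational(1, 2))) ≈ Mul(26.306, I)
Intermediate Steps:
Function('S')(t) = -10 (Function('S')(t) = Add(-8, -2) = -10)
K = -100 (K = Mul(-10, 10) = -100)
Pow(Add(Function('T')(Mul(11, 20)), K), Rational(1, 2)) = Pow(Add(-592, -100), Rational(1, 2)) = Pow(-692, Rational(1, 2)) = Mul(2, I, Pow(173, Rational(1, 2)))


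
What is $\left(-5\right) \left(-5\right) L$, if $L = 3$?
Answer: $75$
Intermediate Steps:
$\left(-5\right) \left(-5\right) L = \left(-5\right) \left(-5\right) 3 = 25 \cdot 3 = 75$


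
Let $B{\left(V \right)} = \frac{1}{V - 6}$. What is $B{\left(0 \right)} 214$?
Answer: $- \frac{107}{3} \approx -35.667$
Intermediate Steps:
$B{\left(V \right)} = \frac{1}{-6 + V}$
$B{\left(0 \right)} 214 = \frac{1}{-6 + 0} \cdot 214 = \frac{1}{-6} \cdot 214 = \left(- \frac{1}{6}\right) 214 = - \frac{107}{3}$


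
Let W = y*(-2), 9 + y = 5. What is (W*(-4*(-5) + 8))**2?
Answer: 50176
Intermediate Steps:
y = -4 (y = -9 + 5 = -4)
W = 8 (W = -4*(-2) = 8)
(W*(-4*(-5) + 8))**2 = (8*(-4*(-5) + 8))**2 = (8*(20 + 8))**2 = (8*28)**2 = 224**2 = 50176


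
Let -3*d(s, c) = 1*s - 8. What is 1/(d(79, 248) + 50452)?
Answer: 3/151285 ≈ 1.9830e-5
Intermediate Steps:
d(s, c) = 8/3 - s/3 (d(s, c) = -(1*s - 8)/3 = -(s - 8)/3 = -(-8 + s)/3 = 8/3 - s/3)
1/(d(79, 248) + 50452) = 1/((8/3 - 1/3*79) + 50452) = 1/((8/3 - 79/3) + 50452) = 1/(-71/3 + 50452) = 1/(151285/3) = 3/151285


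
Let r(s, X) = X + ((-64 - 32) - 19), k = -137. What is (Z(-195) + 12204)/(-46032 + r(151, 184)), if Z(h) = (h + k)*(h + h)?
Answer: -47228/15321 ≈ -3.0826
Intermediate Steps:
Z(h) = 2*h*(-137 + h) (Z(h) = (h - 137)*(h + h) = (-137 + h)*(2*h) = 2*h*(-137 + h))
r(s, X) = -115 + X (r(s, X) = X + (-96 - 19) = X - 115 = -115 + X)
(Z(-195) + 12204)/(-46032 + r(151, 184)) = (2*(-195)*(-137 - 195) + 12204)/(-46032 + (-115 + 184)) = (2*(-195)*(-332) + 12204)/(-46032 + 69) = (129480 + 12204)/(-45963) = 141684*(-1/45963) = -47228/15321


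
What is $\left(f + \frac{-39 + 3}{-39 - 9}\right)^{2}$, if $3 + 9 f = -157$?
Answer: $\frac{375769}{1296} \approx 289.95$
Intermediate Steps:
$f = - \frac{160}{9}$ ($f = - \frac{1}{3} + \frac{1}{9} \left(-157\right) = - \frac{1}{3} - \frac{157}{9} = - \frac{160}{9} \approx -17.778$)
$\left(f + \frac{-39 + 3}{-39 - 9}\right)^{2} = \left(- \frac{160}{9} + \frac{-39 + 3}{-39 - 9}\right)^{2} = \left(- \frac{160}{9} - \frac{36}{-48}\right)^{2} = \left(- \frac{160}{9} - - \frac{3}{4}\right)^{2} = \left(- \frac{160}{9} + \frac{3}{4}\right)^{2} = \left(- \frac{613}{36}\right)^{2} = \frac{375769}{1296}$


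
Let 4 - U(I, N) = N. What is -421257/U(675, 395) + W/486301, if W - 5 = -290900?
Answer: 4993755132/4637651 ≈ 1076.8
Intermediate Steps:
W = -290895 (W = 5 - 290900 = -290895)
U(I, N) = 4 - N
-421257/U(675, 395) + W/486301 = -421257/(4 - 1*395) - 290895/486301 = -421257/(4 - 395) - 290895*1/486301 = -421257/(-391) - 7095/11861 = -421257*(-1/391) - 7095/11861 = 421257/391 - 7095/11861 = 4993755132/4637651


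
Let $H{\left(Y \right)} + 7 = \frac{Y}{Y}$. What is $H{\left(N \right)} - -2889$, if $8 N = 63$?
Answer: $2883$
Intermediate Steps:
$N = \frac{63}{8}$ ($N = \frac{1}{8} \cdot 63 = \frac{63}{8} \approx 7.875$)
$H{\left(Y \right)} = -6$ ($H{\left(Y \right)} = -7 + \frac{Y}{Y} = -7 + 1 = -6$)
$H{\left(N \right)} - -2889 = -6 - -2889 = -6 + 2889 = 2883$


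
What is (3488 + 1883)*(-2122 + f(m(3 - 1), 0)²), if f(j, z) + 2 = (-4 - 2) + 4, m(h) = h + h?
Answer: -11311326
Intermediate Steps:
m(h) = 2*h
f(j, z) = -4 (f(j, z) = -2 + ((-4 - 2) + 4) = -2 + (-6 + 4) = -2 - 2 = -4)
(3488 + 1883)*(-2122 + f(m(3 - 1), 0)²) = (3488 + 1883)*(-2122 + (-4)²) = 5371*(-2122 + 16) = 5371*(-2106) = -11311326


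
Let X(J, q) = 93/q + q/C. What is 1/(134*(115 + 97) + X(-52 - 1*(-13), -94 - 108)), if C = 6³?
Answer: 10908/309859241 ≈ 3.5203e-5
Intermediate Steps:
C = 216
X(J, q) = 93/q + q/216
1/(134*(115 + 97) + X(-52 - 1*(-13), -94 - 108)) = 1/(134*(115 + 97) + (93/(-94 - 108) + (-94 - 108)/216)) = 1/(134*212 + (93/(-202) + (1/216)*(-202))) = 1/(28408 + (93*(-1/202) - 101/108)) = 1/(28408 + (-93/202 - 101/108)) = 1/(28408 - 15223/10908) = 1/(309859241/10908) = 10908/309859241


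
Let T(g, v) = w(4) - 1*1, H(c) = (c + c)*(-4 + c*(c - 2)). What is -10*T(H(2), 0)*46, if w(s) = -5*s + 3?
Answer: 8280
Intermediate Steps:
w(s) = 3 - 5*s
H(c) = 2*c*(-4 + c*(-2 + c)) (H(c) = (2*c)*(-4 + c*(-2 + c)) = 2*c*(-4 + c*(-2 + c)))
T(g, v) = -18 (T(g, v) = (3 - 5*4) - 1*1 = (3 - 20) - 1 = -17 - 1 = -18)
-10*T(H(2), 0)*46 = -10*(-18)*46 = 180*46 = 8280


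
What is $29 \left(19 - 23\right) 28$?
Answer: $-3248$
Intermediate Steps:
$29 \left(19 - 23\right) 28 = 29 \left(-4\right) 28 = \left(-116\right) 28 = -3248$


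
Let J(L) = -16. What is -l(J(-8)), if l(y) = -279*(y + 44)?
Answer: 7812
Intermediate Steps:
l(y) = -12276 - 279*y (l(y) = -279*(44 + y) = -12276 - 279*y)
-l(J(-8)) = -(-12276 - 279*(-16)) = -(-12276 + 4464) = -1*(-7812) = 7812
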